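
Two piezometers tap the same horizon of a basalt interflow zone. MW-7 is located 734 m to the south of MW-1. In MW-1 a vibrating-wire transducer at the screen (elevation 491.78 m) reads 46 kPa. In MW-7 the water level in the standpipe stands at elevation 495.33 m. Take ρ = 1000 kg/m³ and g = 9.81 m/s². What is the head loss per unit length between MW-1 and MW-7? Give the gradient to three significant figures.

i ≈ 0.00155 m/m

Pressure head at MW-1: ψ = P/(ρg) = 46×1000 / (1000 × 9.81) = 4.69 m.
Total head at MW-1: h = z + ψ = 491.78 + 4.69 = 496.47 m.
Total head at MW-7: h = 495.33 m (water level in the piezometer is the total head).
Head difference: h(MW-1) − h(MW-7) = 496.47 − 495.33 = 1.14 m.
Hydraulic gradient: i = |Δh| / L = 1.14 / 734 = 0.00155.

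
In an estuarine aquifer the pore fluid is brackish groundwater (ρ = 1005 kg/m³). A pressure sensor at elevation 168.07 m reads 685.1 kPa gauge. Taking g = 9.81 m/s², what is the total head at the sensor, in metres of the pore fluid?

h ≈ 237.56 m

ψ = P/(ρg) = 685.1×1000 / (1005 × 9.81) = 69.49 m.
h = z + ψ = 168.07 + 69.49 = 237.56 m.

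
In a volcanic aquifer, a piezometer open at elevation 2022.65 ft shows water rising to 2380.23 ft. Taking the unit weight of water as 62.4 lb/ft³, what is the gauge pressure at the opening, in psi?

Pressure head ψ = h − z = 2380.23 − 2022.65 = 357.58 ft.
P = γ·ψ / 144 = 62.4 × 357.58 / 144 = 155 psi.

P ≈ 155 psi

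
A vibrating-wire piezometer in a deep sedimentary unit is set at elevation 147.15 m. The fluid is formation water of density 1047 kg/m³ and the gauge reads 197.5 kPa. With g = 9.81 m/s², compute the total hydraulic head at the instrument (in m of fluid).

ψ = P/(ρg) = 197.5×1000 / (1047 × 9.81) = 19.23 m.
h = z + ψ = 147.15 + 19.23 = 166.38 m.

h ≈ 166.38 m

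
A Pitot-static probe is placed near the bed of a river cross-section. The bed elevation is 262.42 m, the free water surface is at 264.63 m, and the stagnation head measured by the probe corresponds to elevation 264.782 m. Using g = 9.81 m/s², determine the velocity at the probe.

Near the bed, under hydrostatic conditions, the piezometric head (z + ψ) equals the free-surface elevation, 264.63 m.
Velocity head = total − piezometric = 264.782 − 264.63 = 0.152 m.
v = √(2g·h_v) = √(2 × 9.81 × 0.152) = 1.73 m/s.

v ≈ 1.73 m/s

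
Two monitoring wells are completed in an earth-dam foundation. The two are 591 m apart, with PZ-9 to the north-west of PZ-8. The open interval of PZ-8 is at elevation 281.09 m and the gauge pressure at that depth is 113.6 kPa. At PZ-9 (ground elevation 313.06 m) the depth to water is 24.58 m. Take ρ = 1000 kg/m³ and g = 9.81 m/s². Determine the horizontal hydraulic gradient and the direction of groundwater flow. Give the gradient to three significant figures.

i ≈ 0.00709; groundwater flows toward the north-west

Pressure head at PZ-8: ψ = P/(ρg) = 113.6×1000 / (1000 × 9.81) = 11.58 m.
Total head at PZ-8: h = z + ψ = 281.09 + 11.58 = 292.67 m.
Total head at PZ-9: h = 313.06 − 24.58 = 288.48 m.
Head difference: h(PZ-8) − h(PZ-9) = 292.67 − 288.48 = 4.19 m.
Hydraulic gradient: i = |Δh| / L = 4.19 / 591 = 0.00709.
Flow is from higher to lower head: from PZ-8 toward PZ-9, i.e. toward the north-west.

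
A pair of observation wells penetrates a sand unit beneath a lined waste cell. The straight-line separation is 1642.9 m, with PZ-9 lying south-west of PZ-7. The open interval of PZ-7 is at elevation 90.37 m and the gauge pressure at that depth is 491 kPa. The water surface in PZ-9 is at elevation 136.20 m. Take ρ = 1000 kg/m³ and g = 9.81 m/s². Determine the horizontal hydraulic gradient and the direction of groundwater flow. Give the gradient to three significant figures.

i ≈ 0.00257; groundwater flows toward the south-west

Pressure head at PZ-7: ψ = P/(ρg) = 491×1000 / (1000 × 9.81) = 50.05 m.
Total head at PZ-7: h = z + ψ = 90.37 + 50.05 = 140.42 m.
Total head at PZ-9: h = 136.20 m (water level in the piezometer is the total head).
Head difference: h(PZ-7) − h(PZ-9) = 140.42 − 136.20 = 4.22 m.
Hydraulic gradient: i = |Δh| / L = 4.22 / 1642.9 = 0.00257.
Flow is from higher to lower head: from PZ-7 toward PZ-9, i.e. toward the south-west.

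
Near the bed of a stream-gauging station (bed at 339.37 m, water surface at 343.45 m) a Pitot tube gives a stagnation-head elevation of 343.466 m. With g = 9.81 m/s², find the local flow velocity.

Near the bed, under hydrostatic conditions, the piezometric head (z + ψ) equals the free-surface elevation, 343.45 m.
Velocity head = total − piezometric = 343.466 − 343.45 = 0.016 m.
v = √(2g·h_v) = √(2 × 9.81 × 0.016) = 0.560 m/s.

v ≈ 0.560 m/s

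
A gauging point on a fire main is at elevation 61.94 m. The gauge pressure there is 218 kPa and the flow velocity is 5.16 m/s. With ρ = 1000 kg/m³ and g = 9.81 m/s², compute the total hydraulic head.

h ≈ 85.52 m

Pressure head ψ = P/(ρg) = 218×1000 / (1000 × 9.81) = 22.22 m.
Velocity head = v²/(2g) = 5.16² / (2 × 9.81) = 1.357 m.
h = z + ψ + v²/(2g) = 61.94 + 22.22 + 1.357 = 85.52 m.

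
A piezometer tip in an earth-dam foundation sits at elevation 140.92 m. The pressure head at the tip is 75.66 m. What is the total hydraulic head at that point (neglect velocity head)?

h ≈ 216.58 m

h = z + ψ = 140.92 + 75.66 = 216.58 m.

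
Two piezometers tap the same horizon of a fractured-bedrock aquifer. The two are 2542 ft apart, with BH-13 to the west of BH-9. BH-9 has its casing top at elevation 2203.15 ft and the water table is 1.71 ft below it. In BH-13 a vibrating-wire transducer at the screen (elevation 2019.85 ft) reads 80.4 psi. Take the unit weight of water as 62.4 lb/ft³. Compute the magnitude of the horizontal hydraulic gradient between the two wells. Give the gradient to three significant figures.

i ≈ 0.00155

Total head at BH-9: h = 2203.15 − 1.71 = 2201.44 ft.
Pressure head at BH-13: ψ = 144·P/γ = 144 × 80.4 / 62.4 = 185.54 ft.
Total head at BH-13: h = z + ψ = 2019.85 + 185.54 = 2205.39 ft.
Head difference: h(BH-9) − h(BH-13) = 2201.44 − 2205.39 = -3.95 ft.
Hydraulic gradient: i = |Δh| / L = 3.95 / 2542 = 0.00155.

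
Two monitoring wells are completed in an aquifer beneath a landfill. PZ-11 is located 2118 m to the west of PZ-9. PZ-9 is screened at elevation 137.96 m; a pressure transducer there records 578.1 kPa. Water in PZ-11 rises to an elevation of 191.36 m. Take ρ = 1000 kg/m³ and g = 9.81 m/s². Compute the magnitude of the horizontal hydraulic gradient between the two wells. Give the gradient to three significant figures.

i ≈ 0.00261

Pressure head at PZ-9: ψ = P/(ρg) = 578.1×1000 / (1000 × 9.81) = 58.93 m.
Total head at PZ-9: h = z + ψ = 137.96 + 58.93 = 196.89 m.
Total head at PZ-11: h = 191.36 m (water level in the piezometer is the total head).
Head difference: h(PZ-9) − h(PZ-11) = 196.89 − 191.36 = 5.53 m.
Hydraulic gradient: i = |Δh| / L = 5.53 / 2118 = 0.00261.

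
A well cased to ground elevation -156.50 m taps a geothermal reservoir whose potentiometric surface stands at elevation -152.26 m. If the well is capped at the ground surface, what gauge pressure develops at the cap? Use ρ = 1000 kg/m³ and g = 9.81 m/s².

Head above the cap: Δh = -152.26 − (-156.50) = 4.24 m.
P = ρgΔh = 1000 × 9.81 × 4.24 = 41594 Pa ≈ 41.6 kPa.

P ≈ 41.6 kPa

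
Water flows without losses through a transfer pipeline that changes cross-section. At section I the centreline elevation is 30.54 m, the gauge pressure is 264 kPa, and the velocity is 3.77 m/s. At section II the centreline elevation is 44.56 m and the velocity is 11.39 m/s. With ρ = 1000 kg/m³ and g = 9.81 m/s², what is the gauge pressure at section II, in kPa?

Pressure head at I: ψ₁ = P₁/(ρg) = 264×1000 / (1000 × 9.81) = 26.91 m.
Velocity heads: v₁²/2g = 3.77²/19.62 = 0.724 m; v₂²/2g = 11.39²/19.62 = 6.612 m.
Total head H = z₁ + ψ₁ + v₁²/2g = 30.54 + 26.91 + 0.724 = 58.17 m.
ψ₂ = H − z₂ − v₂²/2g = 58.17 − 44.56 − 6.612 = 7.00 m.
P₂ = ρgψ₂ = 1000 × 9.81 × 7.00 ≈ 68.7 kPa.

P₂ ≈ 68.7 kPa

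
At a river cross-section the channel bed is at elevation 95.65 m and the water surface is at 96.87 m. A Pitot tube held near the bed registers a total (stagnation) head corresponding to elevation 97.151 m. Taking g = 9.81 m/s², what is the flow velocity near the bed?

v ≈ 2.35 m/s

Near the bed, under hydrostatic conditions, the piezometric head (z + ψ) equals the free-surface elevation, 96.87 m.
Velocity head = total − piezometric = 97.151 − 96.87 = 0.281 m.
v = √(2g·h_v) = √(2 × 9.81 × 0.281) = 2.35 m/s.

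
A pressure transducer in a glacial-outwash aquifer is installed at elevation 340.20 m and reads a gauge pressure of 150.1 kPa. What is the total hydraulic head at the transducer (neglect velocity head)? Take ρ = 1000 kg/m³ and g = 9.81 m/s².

ψ = P/(ρg) = 150.1×1000 / (1000 × 9.81) = 15.30 m.
h = z + ψ = 340.20 + 15.30 = 355.50 m.

h ≈ 355.50 m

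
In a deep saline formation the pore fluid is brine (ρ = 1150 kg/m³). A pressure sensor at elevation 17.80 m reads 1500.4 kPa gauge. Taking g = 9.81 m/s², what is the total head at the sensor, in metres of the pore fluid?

h ≈ 150.80 m

ψ = P/(ρg) = 1500.4×1000 / (1150 × 9.81) = 133.00 m.
h = z + ψ = 17.80 + 133.00 = 150.80 m.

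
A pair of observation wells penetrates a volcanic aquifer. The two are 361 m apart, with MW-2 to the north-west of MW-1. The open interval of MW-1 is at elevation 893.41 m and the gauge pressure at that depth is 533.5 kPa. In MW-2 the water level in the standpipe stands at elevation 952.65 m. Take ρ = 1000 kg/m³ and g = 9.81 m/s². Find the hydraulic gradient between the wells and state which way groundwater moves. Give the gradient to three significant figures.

Pressure head at MW-1: ψ = P/(ρg) = 533.5×1000 / (1000 × 9.81) = 54.38 m.
Total head at MW-1: h = z + ψ = 893.41 + 54.38 = 947.79 m.
Total head at MW-2: h = 952.65 m (water level in the piezometer is the total head).
Head difference: h(MW-1) − h(MW-2) = 947.79 − 952.65 = -4.86 m.
Hydraulic gradient: i = |Δh| / L = 4.86 / 361 = 0.0135.
Flow is from higher to lower head: from MW-2 toward MW-1, i.e. toward the south-east.

i ≈ 0.0135; groundwater flows toward the south-east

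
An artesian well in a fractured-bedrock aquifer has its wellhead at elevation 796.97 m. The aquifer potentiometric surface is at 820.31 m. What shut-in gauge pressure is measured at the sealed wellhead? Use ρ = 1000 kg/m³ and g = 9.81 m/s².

P ≈ 229 kPa

Head above the cap: Δh = 820.31 − 796.97 = 23.34 m.
P = ρgΔh = 1000 × 9.81 × 23.34 = 228965 Pa ≈ 229 kPa.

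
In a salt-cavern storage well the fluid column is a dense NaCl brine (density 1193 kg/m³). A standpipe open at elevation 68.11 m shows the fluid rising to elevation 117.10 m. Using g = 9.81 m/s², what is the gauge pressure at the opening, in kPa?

P ≈ 573 kPa

Pressure head ψ = h − z = 117.10 − 68.11 = 48.99 m.
P = ρgψ = 1193 × 9.81 × 48.99 = 573346 Pa ≈ 573 kPa.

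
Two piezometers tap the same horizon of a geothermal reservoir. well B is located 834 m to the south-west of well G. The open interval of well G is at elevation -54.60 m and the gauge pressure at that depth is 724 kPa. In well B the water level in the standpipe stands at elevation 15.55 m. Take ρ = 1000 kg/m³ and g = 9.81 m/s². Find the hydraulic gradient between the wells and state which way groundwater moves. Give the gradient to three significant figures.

Pressure head at well G: ψ = P/(ρg) = 724×1000 / (1000 × 9.81) = 73.80 m.
Total head at well G: h = z + ψ = -54.60 + 73.80 = 19.20 m.
Total head at well B: h = 15.55 m (water level in the piezometer is the total head).
Head difference: h(well G) − h(well B) = 19.20 − 15.55 = 3.65 m.
Hydraulic gradient: i = |Δh| / L = 3.65 / 834 = 0.00438.
Flow is from higher to lower head: from well G toward well B, i.e. toward the south-west.

i ≈ 0.00438; groundwater flows toward the south-west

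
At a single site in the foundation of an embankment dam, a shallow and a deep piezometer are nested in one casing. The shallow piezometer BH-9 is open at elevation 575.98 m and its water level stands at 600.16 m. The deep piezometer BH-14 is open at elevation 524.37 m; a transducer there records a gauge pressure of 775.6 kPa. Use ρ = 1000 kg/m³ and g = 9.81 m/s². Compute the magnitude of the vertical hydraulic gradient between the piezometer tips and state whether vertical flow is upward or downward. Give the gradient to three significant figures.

|i_v| ≈ 0.0634; vertical flow is upward

Total head at BH-9: h = 600.16 m (water level in the standpipe).
Pressure head at BH-14: ψ = P/(ρg) = 775.6×1000 / (1000 × 9.81) = 79.06 m.
Total head at BH-14: h = z + ψ = 524.37 + 79.06 = 603.43 m.
Δh = h(BH-9) − h(BH-14) = 600.16 − 603.43 = -3.27 m.
Vertical separation Δz = 575.98 − 524.37 = 51.61 m.
|i_v| = |Δh| / Δz = 3.27 / 51.61 = 0.0634.
Head is higher in the deep piezometer, so vertical flow is upward (discharge condition).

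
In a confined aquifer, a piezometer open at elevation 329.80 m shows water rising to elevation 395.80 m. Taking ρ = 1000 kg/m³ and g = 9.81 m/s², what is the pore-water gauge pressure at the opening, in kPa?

Pressure head ψ = h − z = 395.80 − 329.80 = 66.00 m.
P = ρgψ = 1000 × 9.81 × 66.00 = 647460 Pa ≈ 647 kPa.

P ≈ 647 kPa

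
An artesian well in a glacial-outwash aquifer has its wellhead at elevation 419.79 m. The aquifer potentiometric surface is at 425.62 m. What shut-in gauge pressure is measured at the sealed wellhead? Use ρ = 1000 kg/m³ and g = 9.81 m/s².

Head above the cap: Δh = 425.62 − 419.79 = 5.83 m.
P = ρgΔh = 1000 × 9.81 × 5.83 = 57192 Pa ≈ 57.2 kPa.

P ≈ 57.2 kPa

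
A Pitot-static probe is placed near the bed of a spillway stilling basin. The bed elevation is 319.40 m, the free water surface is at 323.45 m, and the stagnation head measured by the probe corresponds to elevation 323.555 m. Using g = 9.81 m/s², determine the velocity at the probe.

Near the bed, under hydrostatic conditions, the piezometric head (z + ψ) equals the free-surface elevation, 323.45 m.
Velocity head = total − piezometric = 323.555 − 323.45 = 0.105 m.
v = √(2g·h_v) = √(2 × 9.81 × 0.105) = 1.44 m/s.

v ≈ 1.44 m/s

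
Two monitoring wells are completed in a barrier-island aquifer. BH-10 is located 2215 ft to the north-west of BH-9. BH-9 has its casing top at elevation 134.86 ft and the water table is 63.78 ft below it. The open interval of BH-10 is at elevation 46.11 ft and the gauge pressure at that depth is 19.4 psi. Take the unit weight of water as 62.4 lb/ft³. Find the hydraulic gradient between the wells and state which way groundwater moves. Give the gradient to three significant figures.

i ≈ 0.00894; groundwater flows toward the south-east

Total head at BH-9: h = 134.86 − 63.78 = 71.08 ft.
Pressure head at BH-10: ψ = 144·P/γ = 144 × 19.4 / 62.4 = 44.77 ft.
Total head at BH-10: h = z + ψ = 46.11 + 44.77 = 90.88 ft.
Head difference: h(BH-9) − h(BH-10) = 71.08 − 90.88 = -19.80 ft.
Hydraulic gradient: i = |Δh| / L = 19.80 / 2215 = 0.00894.
Flow is from higher to lower head: from BH-10 toward BH-9, i.e. toward the south-east.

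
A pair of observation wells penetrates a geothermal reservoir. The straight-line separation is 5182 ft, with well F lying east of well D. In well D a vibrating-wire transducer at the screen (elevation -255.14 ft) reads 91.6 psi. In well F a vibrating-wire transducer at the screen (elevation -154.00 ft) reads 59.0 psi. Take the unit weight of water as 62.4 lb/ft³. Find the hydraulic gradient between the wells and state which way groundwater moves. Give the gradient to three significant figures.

Pressure head at well D: ψ = 144·P/γ = 144 × 91.6 / 62.4 = 211.38 ft.
Total head at well D: h = z + ψ = -255.14 + 211.38 = -43.76 ft.
Pressure head at well F: ψ = 144·P/γ = 144 × 59.0 / 62.4 = 136.15 ft.
Total head at well F: h = z + ψ = -154.00 + 136.15 = -17.85 ft.
Head difference: h(well D) − h(well F) = -43.76 − (-17.85) = -25.91 ft.
Hydraulic gradient: i = |Δh| / L = 25.91 / 5182 = 0.00500.
Flow is from higher to lower head: from well F toward well D, i.e. toward the west.

i ≈ 0.00500; groundwater flows toward the west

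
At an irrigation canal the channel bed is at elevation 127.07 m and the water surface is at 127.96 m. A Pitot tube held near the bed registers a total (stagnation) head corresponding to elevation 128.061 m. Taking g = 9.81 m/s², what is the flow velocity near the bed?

v ≈ 1.41 m/s

Near the bed, under hydrostatic conditions, the piezometric head (z + ψ) equals the free-surface elevation, 127.96 m.
Velocity head = total − piezometric = 128.061 − 127.96 = 0.101 m.
v = √(2g·h_v) = √(2 × 9.81 × 0.101) = 1.41 m/s.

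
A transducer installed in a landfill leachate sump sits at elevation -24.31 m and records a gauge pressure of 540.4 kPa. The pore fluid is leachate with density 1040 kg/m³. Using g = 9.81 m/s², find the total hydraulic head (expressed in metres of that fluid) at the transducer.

h ≈ 28.66 m

ψ = P/(ρg) = 540.4×1000 / (1040 × 9.81) = 52.97 m.
h = z + ψ = -24.31 + 52.97 = 28.66 m.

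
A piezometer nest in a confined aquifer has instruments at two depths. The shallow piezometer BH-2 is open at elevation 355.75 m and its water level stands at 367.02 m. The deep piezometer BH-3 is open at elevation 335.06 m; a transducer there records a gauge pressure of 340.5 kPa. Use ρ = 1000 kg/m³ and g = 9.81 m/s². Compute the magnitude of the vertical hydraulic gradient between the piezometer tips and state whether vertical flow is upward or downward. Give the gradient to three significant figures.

|i_v| ≈ 0.133; vertical flow is upward

Total head at BH-2: h = 367.02 m (water level in the standpipe).
Pressure head at BH-3: ψ = P/(ρg) = 340.5×1000 / (1000 × 9.81) = 34.71 m.
Total head at BH-3: h = z + ψ = 335.06 + 34.71 = 369.77 m.
Δh = h(BH-2) − h(BH-3) = 367.02 − 369.77 = -2.75 m.
Vertical separation Δz = 355.75 − 335.06 = 20.69 m.
|i_v| = |Δh| / Δz = 2.75 / 20.69 = 0.133.
Head is higher in the deep piezometer, so vertical flow is upward (discharge condition).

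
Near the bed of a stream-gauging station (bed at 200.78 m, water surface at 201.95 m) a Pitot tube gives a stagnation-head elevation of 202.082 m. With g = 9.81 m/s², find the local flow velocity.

Near the bed, under hydrostatic conditions, the piezometric head (z + ψ) equals the free-surface elevation, 201.95 m.
Velocity head = total − piezometric = 202.082 − 201.95 = 0.132 m.
v = √(2g·h_v) = √(2 × 9.81 × 0.132) = 1.61 m/s.

v ≈ 1.61 m/s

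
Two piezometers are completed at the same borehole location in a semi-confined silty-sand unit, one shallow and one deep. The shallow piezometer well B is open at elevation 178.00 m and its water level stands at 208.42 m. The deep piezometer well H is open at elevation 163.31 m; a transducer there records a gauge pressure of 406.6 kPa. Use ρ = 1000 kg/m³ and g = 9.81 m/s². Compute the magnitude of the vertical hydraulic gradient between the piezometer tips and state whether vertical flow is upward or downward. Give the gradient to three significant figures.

Total head at well B: h = 208.42 m (water level in the standpipe).
Pressure head at well H: ψ = P/(ρg) = 406.6×1000 / (1000 × 9.81) = 41.45 m.
Total head at well H: h = z + ψ = 163.31 + 41.45 = 204.76 m.
Δh = h(well B) − h(well H) = 208.42 − 204.76 = 3.66 m.
Vertical separation Δz = 178.00 − 163.31 = 14.69 m.
|i_v| = |Δh| / Δz = 3.66 / 14.69 = 0.249.
Head is higher in the shallow piezometer, so vertical flow is downward (recharge condition).

|i_v| ≈ 0.249; vertical flow is downward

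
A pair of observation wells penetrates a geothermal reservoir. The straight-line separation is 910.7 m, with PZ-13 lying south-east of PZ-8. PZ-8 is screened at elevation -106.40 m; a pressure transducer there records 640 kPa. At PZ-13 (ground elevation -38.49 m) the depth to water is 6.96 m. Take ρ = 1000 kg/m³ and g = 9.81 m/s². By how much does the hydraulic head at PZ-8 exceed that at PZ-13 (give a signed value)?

Pressure head at PZ-8: ψ = P/(ρg) = 640×1000 / (1000 × 9.81) = 65.24 m.
Total head at PZ-8: h = z + ψ = -106.40 + 65.24 = -41.16 m.
Total head at PZ-13: h = -38.49 − 6.96 = -45.45 m.
Head difference: h(PZ-8) − h(PZ-13) = -41.16 − (-45.45) = 4.29 m.

Δh ≈ 4.29 m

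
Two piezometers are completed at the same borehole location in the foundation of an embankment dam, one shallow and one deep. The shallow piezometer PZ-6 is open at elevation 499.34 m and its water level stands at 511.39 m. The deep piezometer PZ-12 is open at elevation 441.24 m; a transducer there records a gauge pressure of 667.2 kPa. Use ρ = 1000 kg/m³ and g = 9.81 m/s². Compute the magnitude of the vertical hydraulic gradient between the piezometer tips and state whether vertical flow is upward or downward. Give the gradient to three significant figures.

|i_v| ≈ 0.0368; vertical flow is downward

Total head at PZ-6: h = 511.39 m (water level in the standpipe).
Pressure head at PZ-12: ψ = P/(ρg) = 667.2×1000 / (1000 × 9.81) = 68.01 m.
Total head at PZ-12: h = z + ψ = 441.24 + 68.01 = 509.25 m.
Δh = h(PZ-6) − h(PZ-12) = 511.39 − 509.25 = 2.14 m.
Vertical separation Δz = 499.34 − 441.24 = 58.10 m.
|i_v| = |Δh| / Δz = 2.14 / 58.10 = 0.0368.
Head is higher in the shallow piezometer, so vertical flow is downward (recharge condition).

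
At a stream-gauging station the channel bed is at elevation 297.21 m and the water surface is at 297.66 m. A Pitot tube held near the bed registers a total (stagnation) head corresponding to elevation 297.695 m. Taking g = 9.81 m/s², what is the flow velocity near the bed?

Near the bed, under hydrostatic conditions, the piezometric head (z + ψ) equals the free-surface elevation, 297.66 m.
Velocity head = total − piezometric = 297.695 − 297.66 = 0.035 m.
v = √(2g·h_v) = √(2 × 9.81 × 0.035) = 0.829 m/s.

v ≈ 0.829 m/s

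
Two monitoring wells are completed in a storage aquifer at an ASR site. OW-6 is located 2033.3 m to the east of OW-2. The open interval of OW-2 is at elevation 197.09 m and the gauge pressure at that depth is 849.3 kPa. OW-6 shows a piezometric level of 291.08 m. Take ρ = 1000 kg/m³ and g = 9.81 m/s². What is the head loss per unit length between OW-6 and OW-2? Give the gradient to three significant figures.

i ≈ 0.00365 m/m

Pressure head at OW-2: ψ = P/(ρg) = 849.3×1000 / (1000 × 9.81) = 86.57 m.
Total head at OW-2: h = z + ψ = 197.09 + 86.57 = 283.66 m.
Total head at OW-6: h = 291.08 m (water level in the piezometer is the total head).
Head difference: h(OW-2) − h(OW-6) = 283.66 − 291.08 = -7.42 m.
Hydraulic gradient: i = |Δh| / L = 7.42 / 2033.3 = 0.00365.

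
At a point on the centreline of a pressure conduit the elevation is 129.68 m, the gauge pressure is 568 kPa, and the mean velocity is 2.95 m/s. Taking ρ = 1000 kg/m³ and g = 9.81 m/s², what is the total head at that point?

h ≈ 188.02 m

Pressure head ψ = P/(ρg) = 568×1000 / (1000 × 9.81) = 57.90 m.
Velocity head = v²/(2g) = 2.95² / (2 × 9.81) = 0.444 m.
h = z + ψ + v²/(2g) = 129.68 + 57.90 + 0.444 = 188.02 m.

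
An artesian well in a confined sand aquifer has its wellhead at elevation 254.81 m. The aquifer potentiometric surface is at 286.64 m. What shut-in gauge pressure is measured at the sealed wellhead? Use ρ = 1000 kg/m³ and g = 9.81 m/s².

P ≈ 312 kPa

Head above the cap: Δh = 286.64 − 254.81 = 31.83 m.
P = ρgΔh = 1000 × 9.81 × 31.83 = 312252 Pa ≈ 312 kPa.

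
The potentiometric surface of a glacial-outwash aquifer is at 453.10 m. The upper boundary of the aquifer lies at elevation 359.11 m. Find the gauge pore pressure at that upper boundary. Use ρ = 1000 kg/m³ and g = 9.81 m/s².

Pressure head at the aquifer top: ψ = h − z = 453.10 − 359.11 = 93.99 m.
P = ρgψ = 1000 × 9.81 × 93.99 = 922042 Pa ≈ 922 kPa.

P ≈ 922 kPa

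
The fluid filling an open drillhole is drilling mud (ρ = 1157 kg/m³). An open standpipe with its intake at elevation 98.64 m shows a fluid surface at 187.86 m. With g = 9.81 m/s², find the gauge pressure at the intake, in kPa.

Pressure head ψ = h − z = 187.86 − 98.64 = 89.22 m.
P = ρgψ = 1157 × 9.81 × 89.22 = 1012662 Pa ≈ 1010 kPa.

P ≈ 1010 kPa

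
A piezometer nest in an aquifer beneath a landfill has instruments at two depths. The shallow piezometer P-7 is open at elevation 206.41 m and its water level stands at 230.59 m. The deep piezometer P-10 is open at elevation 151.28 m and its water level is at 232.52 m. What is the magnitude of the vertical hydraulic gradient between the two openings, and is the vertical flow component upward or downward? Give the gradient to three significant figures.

|i_v| ≈ 0.0350; vertical flow is upward

Total head at P-7: h = 230.59 m (water level in the standpipe).
Total head at P-10: h = 232.52 m.
Δh = h(P-7) − h(P-10) = 230.59 − 232.52 = -1.93 m.
Vertical separation Δz = 206.41 − 151.28 = 55.13 m.
|i_v| = |Δh| / Δz = 1.93 / 55.13 = 0.0350.
Head is higher in the deep piezometer, so vertical flow is upward (discharge condition).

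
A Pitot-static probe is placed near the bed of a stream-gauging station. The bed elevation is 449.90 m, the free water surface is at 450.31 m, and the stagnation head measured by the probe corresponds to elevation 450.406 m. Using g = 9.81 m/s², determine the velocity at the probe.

Near the bed, under hydrostatic conditions, the piezometric head (z + ψ) equals the free-surface elevation, 450.31 m.
Velocity head = total − piezometric = 450.406 − 450.31 = 0.096 m.
v = √(2g·h_v) = √(2 × 9.81 × 0.096) = 1.37 m/s.

v ≈ 1.37 m/s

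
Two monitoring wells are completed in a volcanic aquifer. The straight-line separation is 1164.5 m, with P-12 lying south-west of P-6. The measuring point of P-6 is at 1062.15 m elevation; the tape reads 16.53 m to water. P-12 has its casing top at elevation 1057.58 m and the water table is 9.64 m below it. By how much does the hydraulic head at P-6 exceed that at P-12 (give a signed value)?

Total head at P-6: h = 1062.15 − 16.53 = 1045.62 m.
Total head at P-12: h = 1057.58 − 9.64 = 1047.94 m.
Head difference: h(P-6) − h(P-12) = 1045.62 − 1047.94 = -2.32 m.

Δh ≈ -2.32 m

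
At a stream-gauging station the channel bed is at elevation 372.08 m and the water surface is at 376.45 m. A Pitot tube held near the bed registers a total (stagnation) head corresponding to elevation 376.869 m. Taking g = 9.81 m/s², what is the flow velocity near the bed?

v ≈ 2.87 m/s

Near the bed, under hydrostatic conditions, the piezometric head (z + ψ) equals the free-surface elevation, 376.45 m.
Velocity head = total − piezometric = 376.869 − 376.45 = 0.419 m.
v = √(2g·h_v) = √(2 × 9.81 × 0.419) = 2.87 m/s.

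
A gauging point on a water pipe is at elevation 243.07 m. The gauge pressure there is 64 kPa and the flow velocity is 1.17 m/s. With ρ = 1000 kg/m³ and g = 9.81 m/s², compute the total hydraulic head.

Pressure head ψ = P/(ρg) = 64×1000 / (1000 × 9.81) = 6.52 m.
Velocity head = v²/(2g) = 1.17² / (2 × 9.81) = 0.070 m.
h = z + ψ + v²/(2g) = 243.07 + 6.52 + 0.070 = 249.66 m.

h ≈ 249.66 m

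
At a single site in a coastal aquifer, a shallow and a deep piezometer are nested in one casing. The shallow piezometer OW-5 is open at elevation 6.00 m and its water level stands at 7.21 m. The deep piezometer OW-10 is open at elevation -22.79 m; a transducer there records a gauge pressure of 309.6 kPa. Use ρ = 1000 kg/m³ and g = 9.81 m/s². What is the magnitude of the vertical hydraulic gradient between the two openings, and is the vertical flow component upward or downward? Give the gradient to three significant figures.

|i_v| ≈ 0.0542; vertical flow is upward

Total head at OW-5: h = 7.21 m (water level in the standpipe).
Pressure head at OW-10: ψ = P/(ρg) = 309.6×1000 / (1000 × 9.81) = 31.56 m.
Total head at OW-10: h = z + ψ = -22.79 + 31.56 = 8.77 m.
Δh = h(OW-5) − h(OW-10) = 7.21 − 8.77 = -1.56 m.
Vertical separation Δz = 6.00 − (-22.79) = 28.79 m.
|i_v| = |Δh| / Δz = 1.56 / 28.79 = 0.0542.
Head is higher in the deep piezometer, so vertical flow is upward (discharge condition).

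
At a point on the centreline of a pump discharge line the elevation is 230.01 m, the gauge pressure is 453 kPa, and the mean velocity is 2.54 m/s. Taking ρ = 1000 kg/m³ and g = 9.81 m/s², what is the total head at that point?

Pressure head ψ = P/(ρg) = 453×1000 / (1000 × 9.81) = 46.18 m.
Velocity head = v²/(2g) = 2.54² / (2 × 9.81) = 0.329 m.
h = z + ψ + v²/(2g) = 230.01 + 46.18 + 0.329 = 276.52 m.

h ≈ 276.52 m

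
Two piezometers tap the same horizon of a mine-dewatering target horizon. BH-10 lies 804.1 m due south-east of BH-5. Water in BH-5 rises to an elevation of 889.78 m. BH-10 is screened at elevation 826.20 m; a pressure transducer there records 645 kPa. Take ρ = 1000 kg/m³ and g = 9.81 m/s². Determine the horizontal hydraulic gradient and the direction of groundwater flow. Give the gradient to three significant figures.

Total head at BH-5: h = 889.78 m (water level in the piezometer is the total head).
Pressure head at BH-10: ψ = P/(ρg) = 645×1000 / (1000 × 9.81) = 65.75 m.
Total head at BH-10: h = z + ψ = 826.20 + 65.75 = 891.95 m.
Head difference: h(BH-5) − h(BH-10) = 889.78 − 891.95 = -2.17 m.
Hydraulic gradient: i = |Δh| / L = 2.17 / 804.1 = 0.00270.
Flow is from higher to lower head: from BH-10 toward BH-5, i.e. toward the north-west.

i ≈ 0.00270; groundwater flows toward the north-west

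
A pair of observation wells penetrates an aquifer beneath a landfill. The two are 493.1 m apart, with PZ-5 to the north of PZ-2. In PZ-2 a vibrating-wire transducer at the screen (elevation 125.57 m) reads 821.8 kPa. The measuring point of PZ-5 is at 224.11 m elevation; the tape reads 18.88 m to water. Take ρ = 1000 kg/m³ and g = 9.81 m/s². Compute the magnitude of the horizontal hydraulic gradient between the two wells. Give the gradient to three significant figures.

Pressure head at PZ-2: ψ = P/(ρg) = 821.8×1000 / (1000 × 9.81) = 83.77 m.
Total head at PZ-2: h = z + ψ = 125.57 + 83.77 = 209.34 m.
Total head at PZ-5: h = 224.11 − 18.88 = 205.23 m.
Head difference: h(PZ-2) − h(PZ-5) = 209.34 − 205.23 = 4.11 m.
Hydraulic gradient: i = |Δh| / L = 4.11 / 493.1 = 0.00834.

i ≈ 0.00834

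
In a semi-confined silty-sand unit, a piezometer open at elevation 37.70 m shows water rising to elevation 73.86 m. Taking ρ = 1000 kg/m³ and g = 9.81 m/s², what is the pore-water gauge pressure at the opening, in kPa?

Pressure head ψ = h − z = 73.86 − 37.70 = 36.16 m.
P = ρgψ = 1000 × 9.81 × 36.16 = 354730 Pa ≈ 355 kPa.

P ≈ 355 kPa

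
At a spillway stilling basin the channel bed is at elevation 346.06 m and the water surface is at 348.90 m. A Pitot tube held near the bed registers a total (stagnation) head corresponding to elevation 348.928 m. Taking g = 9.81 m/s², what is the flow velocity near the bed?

v ≈ 0.741 m/s

Near the bed, under hydrostatic conditions, the piezometric head (z + ψ) equals the free-surface elevation, 348.90 m.
Velocity head = total − piezometric = 348.928 − 348.90 = 0.028 m.
v = √(2g·h_v) = √(2 × 9.81 × 0.028) = 0.741 m/s.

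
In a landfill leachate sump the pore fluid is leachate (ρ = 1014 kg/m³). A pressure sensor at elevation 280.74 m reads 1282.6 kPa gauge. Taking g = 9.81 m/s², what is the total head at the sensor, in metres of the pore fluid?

h ≈ 409.68 m

ψ = P/(ρg) = 1282.6×1000 / (1014 × 9.81) = 128.94 m.
h = z + ψ = 280.74 + 128.94 = 409.68 m.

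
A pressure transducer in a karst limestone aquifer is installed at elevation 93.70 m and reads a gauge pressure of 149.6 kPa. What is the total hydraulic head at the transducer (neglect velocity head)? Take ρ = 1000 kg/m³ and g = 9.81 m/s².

ψ = P/(ρg) = 149.6×1000 / (1000 × 9.81) = 15.25 m.
h = z + ψ = 93.70 + 15.25 = 108.95 m.

h ≈ 108.95 m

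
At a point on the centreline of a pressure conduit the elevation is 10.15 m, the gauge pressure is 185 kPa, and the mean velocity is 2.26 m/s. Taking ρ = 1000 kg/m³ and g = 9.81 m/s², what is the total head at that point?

h ≈ 29.27 m

Pressure head ψ = P/(ρg) = 185×1000 / (1000 × 9.81) = 18.86 m.
Velocity head = v²/(2g) = 2.26² / (2 × 9.81) = 0.260 m.
h = z + ψ + v²/(2g) = 10.15 + 18.86 + 0.260 = 29.27 m.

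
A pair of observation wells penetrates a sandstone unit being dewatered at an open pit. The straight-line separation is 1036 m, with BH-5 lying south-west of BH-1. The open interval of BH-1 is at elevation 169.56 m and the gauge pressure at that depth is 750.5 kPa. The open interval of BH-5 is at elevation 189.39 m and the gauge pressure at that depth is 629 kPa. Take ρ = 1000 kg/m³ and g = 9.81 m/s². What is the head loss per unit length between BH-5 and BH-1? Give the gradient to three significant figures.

Pressure head at BH-1: ψ = P/(ρg) = 750.5×1000 / (1000 × 9.81) = 76.50 m.
Total head at BH-1: h = z + ψ = 169.56 + 76.50 = 246.06 m.
Pressure head at BH-5: ψ = P/(ρg) = 629×1000 / (1000 × 9.81) = 64.12 m.
Total head at BH-5: h = z + ψ = 189.39 + 64.12 = 253.51 m.
Head difference: h(BH-1) − h(BH-5) = 246.06 − 253.51 = -7.45 m.
Hydraulic gradient: i = |Δh| / L = 7.45 / 1036 = 0.00719.

i ≈ 0.00719 m/m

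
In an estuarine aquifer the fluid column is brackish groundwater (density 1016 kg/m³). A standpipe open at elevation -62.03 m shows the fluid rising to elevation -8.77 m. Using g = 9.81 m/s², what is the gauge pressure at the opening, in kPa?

Pressure head ψ = h − z = -8.77 − (-62.03) = 53.26 m.
P = ρgψ = 1016 × 9.81 × 53.26 = 530840 Pa ≈ 531 kPa.

P ≈ 531 kPa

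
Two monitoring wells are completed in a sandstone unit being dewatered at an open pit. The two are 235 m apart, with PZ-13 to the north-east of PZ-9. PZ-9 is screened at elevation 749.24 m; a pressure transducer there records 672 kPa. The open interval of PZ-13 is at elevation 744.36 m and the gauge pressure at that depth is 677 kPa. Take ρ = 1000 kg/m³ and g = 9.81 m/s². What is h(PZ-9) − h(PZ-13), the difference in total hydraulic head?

Pressure head at PZ-9: ψ = P/(ρg) = 672×1000 / (1000 × 9.81) = 68.50 m.
Total head at PZ-9: h = z + ψ = 749.24 + 68.50 = 817.74 m.
Pressure head at PZ-13: ψ = P/(ρg) = 677×1000 / (1000 × 9.81) = 69.01 m.
Total head at PZ-13: h = z + ψ = 744.36 + 69.01 = 813.37 m.
Head difference: h(PZ-9) − h(PZ-13) = 817.74 − 813.37 = 4.37 m.

Δh ≈ 4.37 m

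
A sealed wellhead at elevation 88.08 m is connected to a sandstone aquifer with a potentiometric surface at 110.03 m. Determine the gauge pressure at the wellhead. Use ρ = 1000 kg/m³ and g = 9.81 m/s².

P ≈ 215 kPa

Head above the cap: Δh = 110.03 − 88.08 = 21.95 m.
P = ρgΔh = 1000 × 9.81 × 21.95 = 215330 Pa ≈ 215 kPa.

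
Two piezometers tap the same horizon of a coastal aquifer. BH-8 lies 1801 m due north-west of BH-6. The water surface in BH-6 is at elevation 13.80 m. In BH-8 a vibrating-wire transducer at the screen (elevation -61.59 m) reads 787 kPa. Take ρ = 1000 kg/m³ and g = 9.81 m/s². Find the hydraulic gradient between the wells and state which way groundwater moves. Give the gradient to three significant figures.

Total head at BH-6: h = 13.80 m (water level in the piezometer is the total head).
Pressure head at BH-8: ψ = P/(ρg) = 787×1000 / (1000 × 9.81) = 80.22 m.
Total head at BH-8: h = z + ψ = -61.59 + 80.22 = 18.63 m.
Head difference: h(BH-6) − h(BH-8) = 13.80 − 18.63 = -4.83 m.
Hydraulic gradient: i = |Δh| / L = 4.83 / 1801 = 0.00268.
Flow is from higher to lower head: from BH-8 toward BH-6, i.e. toward the south-east.

i ≈ 0.00268; groundwater flows toward the south-east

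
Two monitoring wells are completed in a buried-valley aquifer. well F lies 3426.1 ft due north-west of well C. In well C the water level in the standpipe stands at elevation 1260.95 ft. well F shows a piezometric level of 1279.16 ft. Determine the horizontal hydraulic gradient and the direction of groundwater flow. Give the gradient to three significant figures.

i ≈ 0.00532; groundwater flows toward the south-east

Total head at well C: h = 1260.95 ft (water level in the piezometer is the total head).
Total head at well F: h = 1279.16 ft (water level in the piezometer is the total head).
Head difference: h(well C) − h(well F) = 1260.95 − 1279.16 = -18.21 ft.
Hydraulic gradient: i = |Δh| / L = 18.21 / 3426.1 = 0.00532.
Flow is from higher to lower head: from well F toward well C, i.e. toward the south-east.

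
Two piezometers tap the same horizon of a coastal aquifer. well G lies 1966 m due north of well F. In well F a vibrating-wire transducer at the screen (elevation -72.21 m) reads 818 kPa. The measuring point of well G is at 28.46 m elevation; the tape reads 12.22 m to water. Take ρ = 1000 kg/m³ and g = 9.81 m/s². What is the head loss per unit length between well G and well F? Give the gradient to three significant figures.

Pressure head at well F: ψ = P/(ρg) = 818×1000 / (1000 × 9.81) = 83.38 m.
Total head at well F: h = z + ψ = -72.21 + 83.38 = 11.17 m.
Total head at well G: h = 28.46 − 12.22 = 16.24 m.
Head difference: h(well F) − h(well G) = 11.17 − 16.24 = -5.07 m.
Hydraulic gradient: i = |Δh| / L = 5.07 / 1966 = 0.00258.

i ≈ 0.00258 m/m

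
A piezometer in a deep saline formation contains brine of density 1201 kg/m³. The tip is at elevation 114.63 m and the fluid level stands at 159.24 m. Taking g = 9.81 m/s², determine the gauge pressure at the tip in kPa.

P ≈ 526 kPa

Pressure head ψ = h − z = 159.24 − 114.63 = 44.61 m.
P = ρgψ = 1201 × 9.81 × 44.61 = 525587 Pa ≈ 526 kPa.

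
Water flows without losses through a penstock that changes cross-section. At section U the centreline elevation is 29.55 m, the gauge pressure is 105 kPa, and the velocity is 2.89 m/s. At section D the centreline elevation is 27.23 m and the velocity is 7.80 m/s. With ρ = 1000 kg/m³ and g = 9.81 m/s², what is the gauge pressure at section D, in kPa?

P₂ ≈ 102 kPa

Pressure head at U: ψ₁ = P₁/(ρg) = 105×1000 / (1000 × 9.81) = 10.70 m.
Velocity heads: v₁²/2g = 2.89²/19.62 = 0.426 m; v₂²/2g = 7.80²/19.62 = 3.101 m.
Total head H = z₁ + ψ₁ + v₁²/2g = 29.55 + 10.70 + 0.426 = 40.68 m.
ψ₂ = H − z₂ − v₂²/2g = 40.68 − 27.23 − 3.101 = 10.35 m.
P₂ = ρgψ₂ = 1000 × 9.81 × 10.35 ≈ 102 kPa.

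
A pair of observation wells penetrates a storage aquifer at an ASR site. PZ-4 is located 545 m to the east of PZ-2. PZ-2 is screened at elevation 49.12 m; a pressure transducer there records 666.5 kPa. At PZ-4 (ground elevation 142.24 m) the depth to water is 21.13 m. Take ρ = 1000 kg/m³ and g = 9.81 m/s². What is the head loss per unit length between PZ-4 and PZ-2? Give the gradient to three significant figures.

Pressure head at PZ-2: ψ = P/(ρg) = 666.5×1000 / (1000 × 9.81) = 67.94 m.
Total head at PZ-2: h = z + ψ = 49.12 + 67.94 = 117.06 m.
Total head at PZ-4: h = 142.24 − 21.13 = 121.11 m.
Head difference: h(PZ-2) − h(PZ-4) = 117.06 − 121.11 = -4.05 m.
Hydraulic gradient: i = |Δh| / L = 4.05 / 545 = 0.00743.

i ≈ 0.00743 m/m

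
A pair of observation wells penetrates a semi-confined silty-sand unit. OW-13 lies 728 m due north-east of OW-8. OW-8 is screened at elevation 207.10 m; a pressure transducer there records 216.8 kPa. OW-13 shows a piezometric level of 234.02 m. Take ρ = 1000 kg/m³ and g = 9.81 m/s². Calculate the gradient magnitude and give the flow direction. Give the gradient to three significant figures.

i ≈ 0.00662; groundwater flows toward the south-west

Pressure head at OW-8: ψ = P/(ρg) = 216.8×1000 / (1000 × 9.81) = 22.10 m.
Total head at OW-8: h = z + ψ = 207.10 + 22.10 = 229.20 m.
Total head at OW-13: h = 234.02 m (water level in the piezometer is the total head).
Head difference: h(OW-8) − h(OW-13) = 229.20 − 234.02 = -4.82 m.
Hydraulic gradient: i = |Δh| / L = 4.82 / 728 = 0.00662.
Flow is from higher to lower head: from OW-13 toward OW-8, i.e. toward the south-west.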